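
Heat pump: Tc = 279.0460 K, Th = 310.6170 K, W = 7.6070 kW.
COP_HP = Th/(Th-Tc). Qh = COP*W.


COP = 310.6170 / 31.5710 = 9.8387
Qh = 9.8387 * 7.6070 = 74.8428 kW

COP = 9.8387, Qh = 74.8428 kW


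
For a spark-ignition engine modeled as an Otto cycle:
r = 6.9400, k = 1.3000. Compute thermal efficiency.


r^(k-1) = 1.7882
eta = 1 - 1/1.7882 = 0.4408 = 44.0768%

44.0768%


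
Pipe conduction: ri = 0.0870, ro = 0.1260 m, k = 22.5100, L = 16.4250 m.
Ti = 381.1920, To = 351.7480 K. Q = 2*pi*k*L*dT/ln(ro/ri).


dT = 29.4440 K
ln(ro/ri) = 0.3704
Q = 2*pi*22.5100*16.4250*29.4440 / 0.3704 = 184678.9119 W

184678.9119 W


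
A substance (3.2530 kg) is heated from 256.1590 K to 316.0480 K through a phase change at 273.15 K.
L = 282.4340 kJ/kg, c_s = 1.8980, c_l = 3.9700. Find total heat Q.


Q1 (sensible, solid) = 3.2530 * 1.8980 * 16.9910 = 104.9057 kJ
Q2 (latent) = 3.2530 * 282.4340 = 918.7578 kJ
Q3 (sensible, liquid) = 3.2530 * 3.9700 * 42.8980 = 554.0024 kJ
Q_total = 1577.6659 kJ

1577.6659 kJ


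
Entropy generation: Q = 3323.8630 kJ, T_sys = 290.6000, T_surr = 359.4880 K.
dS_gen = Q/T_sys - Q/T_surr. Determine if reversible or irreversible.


dS_sys = 3323.8630/290.6000 = 11.4379 kJ/K
dS_surr = -3323.8630/359.4880 = -9.2461 kJ/K
dS_gen = 11.4379 - 9.2461 = 2.1918 kJ/K (irreversible)

dS_gen = 2.1918 kJ/K, irreversible


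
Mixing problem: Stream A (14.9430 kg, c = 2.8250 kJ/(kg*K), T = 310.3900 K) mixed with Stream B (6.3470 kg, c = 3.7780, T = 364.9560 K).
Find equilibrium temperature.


num = 21854.0632
den = 66.1929
Tf = 330.1570 K

330.1570 K


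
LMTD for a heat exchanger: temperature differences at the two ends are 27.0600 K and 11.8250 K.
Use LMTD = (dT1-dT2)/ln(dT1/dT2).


dT1/dT2 = 2.2884
ln(dT1/dT2) = 0.8278
LMTD = 15.2350 / 0.8278 = 18.4033 K

18.4033 K


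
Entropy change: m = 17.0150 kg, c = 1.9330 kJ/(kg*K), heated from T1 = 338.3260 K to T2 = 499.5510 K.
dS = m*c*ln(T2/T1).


T2/T1 = 1.4765
ln(T2/T1) = 0.3897
dS = 17.0150 * 1.9330 * 0.3897 = 12.8172 kJ/K

12.8172 kJ/K


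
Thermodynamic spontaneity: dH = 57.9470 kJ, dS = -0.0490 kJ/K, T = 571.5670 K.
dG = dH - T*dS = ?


T*dS = 571.5670 * -0.0490 = -28.0068 kJ
dG = 57.9470 + 28.0068 = 85.9538 kJ (non-spontaneous)

dG = 85.9538 kJ, non-spontaneous


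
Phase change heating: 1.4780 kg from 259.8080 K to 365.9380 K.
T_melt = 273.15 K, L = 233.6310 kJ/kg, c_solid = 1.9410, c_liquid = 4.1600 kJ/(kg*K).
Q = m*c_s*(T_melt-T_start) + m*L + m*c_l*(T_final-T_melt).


Q1 (sensible, solid) = 1.4780 * 1.9410 * 13.3420 = 38.2755 kJ
Q2 (latent) = 1.4780 * 233.6310 = 345.3066 kJ
Q3 (sensible, liquid) = 1.4780 * 4.1600 * 92.7880 = 570.5052 kJ
Q_total = 954.0873 kJ

954.0873 kJ


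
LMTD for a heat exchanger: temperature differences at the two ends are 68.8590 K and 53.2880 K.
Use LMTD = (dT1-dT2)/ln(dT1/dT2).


dT1/dT2 = 1.2922
ln(dT1/dT2) = 0.2563
LMTD = 15.5710 / 0.2563 = 60.7412 K

60.7412 K


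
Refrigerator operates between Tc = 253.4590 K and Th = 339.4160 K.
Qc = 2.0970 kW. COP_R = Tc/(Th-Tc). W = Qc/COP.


COP = 253.4590 / 85.9570 = 2.9487
W = 2.0970 / 2.9487 = 0.7112 kW

COP = 2.9487, W = 0.7112 kW


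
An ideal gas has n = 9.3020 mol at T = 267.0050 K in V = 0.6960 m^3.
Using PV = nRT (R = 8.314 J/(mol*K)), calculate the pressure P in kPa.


P = nRT/V = 9.3020 * 8.314 * 267.0050 / 0.6960
= 20649.3198 / 0.6960 = 29668.5629 Pa = 29.6686 kPa

29.6686 kPa


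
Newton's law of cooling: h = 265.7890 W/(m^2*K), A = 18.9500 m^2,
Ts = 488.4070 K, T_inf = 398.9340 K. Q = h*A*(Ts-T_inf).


dT = 89.4730 K
Q = 265.7890 * 18.9500 * 89.4730 = 450648.7978 W

450648.7978 W


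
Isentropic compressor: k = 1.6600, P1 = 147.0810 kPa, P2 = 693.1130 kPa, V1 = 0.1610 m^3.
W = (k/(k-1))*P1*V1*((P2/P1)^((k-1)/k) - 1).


(k-1)/k = 0.3976
(P2/P1)^exp = 1.8522
W = 2.5152 * 147.0810 * 0.1610 * (1.8522 - 1) = 50.7532 kJ

50.7532 kJ


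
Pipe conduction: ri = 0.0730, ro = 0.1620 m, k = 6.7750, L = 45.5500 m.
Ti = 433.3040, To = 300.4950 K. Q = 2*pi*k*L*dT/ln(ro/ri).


dT = 132.8090 K
ln(ro/ri) = 0.7971
Q = 2*pi*6.7750*45.5500*132.8090 / 0.7971 = 323051.7855 W

323051.7855 W


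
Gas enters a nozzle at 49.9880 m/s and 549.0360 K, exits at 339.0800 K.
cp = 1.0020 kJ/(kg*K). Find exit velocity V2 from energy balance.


dT = 209.9560 K
2*cp*1000*dT = 420751.8240
V1^2 = 2498.8001
V2 = sqrt(423250.6241) = 650.5771 m/s

650.5771 m/s


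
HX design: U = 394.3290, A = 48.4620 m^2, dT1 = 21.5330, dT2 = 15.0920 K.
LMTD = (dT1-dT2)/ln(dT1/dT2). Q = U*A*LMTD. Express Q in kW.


LMTD = 18.1221 K
Q = 394.3290 * 48.4620 * 18.1221 = 346313.3544 W = 346.3134 kW

346.3134 kW


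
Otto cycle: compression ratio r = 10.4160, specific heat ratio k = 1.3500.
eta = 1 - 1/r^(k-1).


r^(k-1) = 2.2709
eta = 1 - 1/2.2709 = 0.5596 = 55.9643%

55.9643%


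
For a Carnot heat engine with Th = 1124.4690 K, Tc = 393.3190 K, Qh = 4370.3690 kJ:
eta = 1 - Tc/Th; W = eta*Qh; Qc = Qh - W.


eta = 1 - 393.3190/1124.4690 = 0.6502
W = 0.6502 * 4370.3690 = 2841.6927 kJ
Qc = 4370.3690 - 2841.6927 = 1528.6763 kJ

eta = 65.0218%, W = 2841.6927 kJ, Qc = 1528.6763 kJ


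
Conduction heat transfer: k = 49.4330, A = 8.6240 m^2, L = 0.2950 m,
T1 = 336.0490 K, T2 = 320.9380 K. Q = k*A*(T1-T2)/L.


dT = 15.1110 K
Q = 49.4330 * 8.6240 * 15.1110 / 0.2950 = 21837.1977 W

21837.1977 W


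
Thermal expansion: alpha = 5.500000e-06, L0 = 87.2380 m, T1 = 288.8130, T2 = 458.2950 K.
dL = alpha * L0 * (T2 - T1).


dT = 169.4820 K
dL = 5.500000e-06 * 87.2380 * 169.4820 = 0.081319 m
L_final = 87.319319 m

dL = 0.081319 m


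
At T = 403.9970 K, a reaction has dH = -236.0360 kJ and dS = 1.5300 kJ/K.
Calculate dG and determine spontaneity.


T*dS = 403.9970 * 1.5300 = 618.1154 kJ
dG = -236.0360 - 618.1154 = -854.1514 kJ (spontaneous)

dG = -854.1514 kJ, spontaneous


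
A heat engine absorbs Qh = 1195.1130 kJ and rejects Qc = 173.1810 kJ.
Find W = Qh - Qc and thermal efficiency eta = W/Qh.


W = 1195.1130 - 173.1810 = 1021.9320 kJ
eta = 1021.9320 / 1195.1130 = 0.8551 = 85.5092%

W = 1021.9320 kJ, eta = 85.5092%


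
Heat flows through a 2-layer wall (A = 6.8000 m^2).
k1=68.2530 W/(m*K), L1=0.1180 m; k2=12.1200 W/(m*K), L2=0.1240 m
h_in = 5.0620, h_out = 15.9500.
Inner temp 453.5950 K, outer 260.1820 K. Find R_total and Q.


R_conv_in = 1/(5.0620*6.8000) = 0.0291
R_1 = 0.1180/(68.2530*6.8000) = 0.0003
R_2 = 0.1240/(12.1200*6.8000) = 0.0015
R_conv_out = 1/(15.9500*6.8000) = 0.0092
R_total = 0.0400 K/W
Q = 193.4130 / 0.0400 = 4831.6624 W

R_total = 0.0400 K/W, Q = 4831.6624 W


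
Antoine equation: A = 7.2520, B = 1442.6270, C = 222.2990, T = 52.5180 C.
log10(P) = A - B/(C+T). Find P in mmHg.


C+T = 274.8170
B/(C+T) = 5.2494
log10(P) = 7.2520 - 5.2494 = 2.0026
P = 10^2.0026 = 100.5982 mmHg

100.5982 mmHg


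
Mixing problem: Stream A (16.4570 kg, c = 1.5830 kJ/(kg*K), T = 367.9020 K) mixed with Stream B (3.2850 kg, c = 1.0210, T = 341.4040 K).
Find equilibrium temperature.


num = 10729.4375
den = 29.4054
Tf = 364.8796 K

364.8796 K


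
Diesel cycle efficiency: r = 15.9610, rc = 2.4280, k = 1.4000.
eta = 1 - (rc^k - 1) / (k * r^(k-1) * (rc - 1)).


r^(k-1) = 3.0285
rc^k = 3.4622
eta = 0.5933 = 59.3334%

59.3334%


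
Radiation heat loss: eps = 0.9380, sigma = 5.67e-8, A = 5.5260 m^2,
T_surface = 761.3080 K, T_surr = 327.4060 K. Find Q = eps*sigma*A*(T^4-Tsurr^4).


T^4 = 3.3592e+11
Tsurr^4 = 1.1491e+10
Q = 0.9380 * 5.67e-8 * 5.5260 * 3.2443e+11 = 95350.4529 W

95350.4529 W


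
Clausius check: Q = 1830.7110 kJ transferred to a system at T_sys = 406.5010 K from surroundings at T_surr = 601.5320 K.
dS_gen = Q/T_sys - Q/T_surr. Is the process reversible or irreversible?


dS_sys = 1830.7110/406.5010 = 4.5036 kJ/K
dS_surr = -1830.7110/601.5320 = -3.0434 kJ/K
dS_gen = 4.5036 - 3.0434 = 1.4602 kJ/K (irreversible)

dS_gen = 1.4602 kJ/K, irreversible


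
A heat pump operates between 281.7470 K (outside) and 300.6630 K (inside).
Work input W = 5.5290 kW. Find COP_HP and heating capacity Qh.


COP = 300.6630 / 18.9160 = 15.8946
Qh = 15.8946 * 5.5290 = 87.8815 kW

COP = 15.8946, Qh = 87.8815 kW


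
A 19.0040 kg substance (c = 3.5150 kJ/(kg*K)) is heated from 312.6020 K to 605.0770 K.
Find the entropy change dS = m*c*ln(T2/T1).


T2/T1 = 1.9356
ln(T2/T1) = 0.6604
dS = 19.0040 * 3.5150 * 0.6604 = 44.1158 kJ/K

44.1158 kJ/K


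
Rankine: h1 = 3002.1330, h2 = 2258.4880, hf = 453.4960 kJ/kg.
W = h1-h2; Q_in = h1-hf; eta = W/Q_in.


W = 743.6450 kJ/kg
Q_in = 2548.6370 kJ/kg
eta = 0.2918 = 29.1781%

eta = 29.1781%


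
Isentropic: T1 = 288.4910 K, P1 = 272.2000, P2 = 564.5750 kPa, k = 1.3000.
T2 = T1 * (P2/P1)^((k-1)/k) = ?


(k-1)/k = 0.2308
(P2/P1)^exp = 1.1834
T2 = 288.4910 * 1.1834 = 341.3876 K

341.3876 K


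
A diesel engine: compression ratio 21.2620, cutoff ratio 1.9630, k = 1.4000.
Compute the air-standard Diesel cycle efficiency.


r^(k-1) = 3.3966
rc^k = 2.5709
eta = 0.6569 = 65.6950%

65.6950%


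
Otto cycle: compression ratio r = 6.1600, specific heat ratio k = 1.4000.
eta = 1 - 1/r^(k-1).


r^(k-1) = 2.0693
eta = 1 - 1/2.0693 = 0.5168 = 51.6755%

51.6755%


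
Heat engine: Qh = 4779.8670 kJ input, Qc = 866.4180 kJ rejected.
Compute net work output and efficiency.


W = 4779.8670 - 866.4180 = 3913.4490 kJ
eta = 3913.4490 / 4779.8670 = 0.8187 = 81.8736%

W = 3913.4490 kJ, eta = 81.8736%


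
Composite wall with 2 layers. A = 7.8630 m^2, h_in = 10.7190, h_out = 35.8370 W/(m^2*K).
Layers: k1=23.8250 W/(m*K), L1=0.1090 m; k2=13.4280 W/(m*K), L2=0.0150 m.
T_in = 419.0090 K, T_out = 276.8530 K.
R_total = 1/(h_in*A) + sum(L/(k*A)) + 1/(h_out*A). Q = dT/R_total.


R_conv_in = 1/(10.7190*7.8630) = 0.0119
R_1 = 0.1090/(23.8250*7.8630) = 0.0006
R_2 = 0.0150/(13.4280*7.8630) = 0.0001
R_conv_out = 1/(35.8370*7.8630) = 0.0035
R_total = 0.0161 K/W
Q = 142.1560 / 0.0161 = 8809.0932 W

R_total = 0.0161 K/W, Q = 8809.0932 W


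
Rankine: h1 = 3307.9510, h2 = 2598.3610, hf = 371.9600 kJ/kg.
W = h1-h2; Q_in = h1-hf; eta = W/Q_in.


W = 709.5900 kJ/kg
Q_in = 2935.9910 kJ/kg
eta = 0.2417 = 24.1687%

eta = 24.1687%


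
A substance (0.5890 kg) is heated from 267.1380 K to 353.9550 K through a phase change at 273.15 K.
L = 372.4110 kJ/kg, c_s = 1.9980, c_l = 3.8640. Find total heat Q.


Q1 (sensible, solid) = 0.5890 * 1.9980 * 6.0120 = 7.0751 kJ
Q2 (latent) = 0.5890 * 372.4110 = 219.3501 kJ
Q3 (sensible, liquid) = 0.5890 * 3.8640 * 80.8050 = 183.9038 kJ
Q_total = 410.3289 kJ

410.3289 kJ


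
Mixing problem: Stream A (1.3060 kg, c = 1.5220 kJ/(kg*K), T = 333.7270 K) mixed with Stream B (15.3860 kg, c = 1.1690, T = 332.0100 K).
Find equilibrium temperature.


num = 6634.9694
den = 19.9740
Tf = 332.1809 K

332.1809 K


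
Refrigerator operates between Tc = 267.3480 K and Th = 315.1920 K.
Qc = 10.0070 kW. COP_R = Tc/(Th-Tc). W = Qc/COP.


COP = 267.3480 / 47.8440 = 5.5879
W = 10.0070 / 5.5879 = 1.7908 kW

COP = 5.5879, W = 1.7908 kW


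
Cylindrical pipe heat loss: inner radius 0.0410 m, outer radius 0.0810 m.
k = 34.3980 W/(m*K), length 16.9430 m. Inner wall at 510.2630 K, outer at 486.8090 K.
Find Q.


dT = 23.4540 K
ln(ro/ri) = 0.6809
Q = 2*pi*34.3980*16.9430*23.4540 / 0.6809 = 126139.6356 W

126139.6356 W


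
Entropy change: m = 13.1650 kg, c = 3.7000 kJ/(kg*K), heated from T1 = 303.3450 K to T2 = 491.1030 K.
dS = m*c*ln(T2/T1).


T2/T1 = 1.6190
ln(T2/T1) = 0.4818
dS = 13.1650 * 3.7000 * 0.4818 = 23.4679 kJ/K

23.4679 kJ/K


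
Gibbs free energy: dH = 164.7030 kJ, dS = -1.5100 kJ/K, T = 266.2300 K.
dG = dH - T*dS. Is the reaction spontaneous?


T*dS = 266.2300 * -1.5100 = -402.0073 kJ
dG = 164.7030 + 402.0073 = 566.7103 kJ (non-spontaneous)

dG = 566.7103 kJ, non-spontaneous


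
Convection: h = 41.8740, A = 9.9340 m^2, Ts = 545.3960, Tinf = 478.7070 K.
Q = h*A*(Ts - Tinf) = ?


dT = 66.6890 K
Q = 41.8740 * 9.9340 * 66.6890 = 27741.0445 W

27741.0445 W


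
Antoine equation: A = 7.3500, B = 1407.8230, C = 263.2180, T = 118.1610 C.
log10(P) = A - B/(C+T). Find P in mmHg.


C+T = 381.3790
B/(C+T) = 3.6914
log10(P) = 7.3500 - 3.6914 = 3.6586
P = 10^3.6586 = 4556.1555 mmHg

4556.1555 mmHg


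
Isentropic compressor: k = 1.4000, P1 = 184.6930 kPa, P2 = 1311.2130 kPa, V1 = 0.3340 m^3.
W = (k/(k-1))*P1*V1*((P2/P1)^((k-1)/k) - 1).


(k-1)/k = 0.2857
(P2/P1)^exp = 1.7507
W = 3.5000 * 184.6930 * 0.3340 * (1.7507 - 1) = 162.0762 kJ

162.0762 kJ


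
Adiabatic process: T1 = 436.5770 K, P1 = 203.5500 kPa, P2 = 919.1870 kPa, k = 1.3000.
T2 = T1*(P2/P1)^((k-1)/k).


(k-1)/k = 0.2308
(P2/P1)^exp = 1.4161
T2 = 436.5770 * 1.4161 = 618.2342 K

618.2342 K


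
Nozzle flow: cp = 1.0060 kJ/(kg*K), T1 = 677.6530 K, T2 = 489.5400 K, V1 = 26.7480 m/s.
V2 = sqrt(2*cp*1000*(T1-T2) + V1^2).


dT = 188.1130 K
2*cp*1000*dT = 378483.3560
V1^2 = 715.4555
V2 = sqrt(379198.8115) = 615.7912 m/s

615.7912 m/s


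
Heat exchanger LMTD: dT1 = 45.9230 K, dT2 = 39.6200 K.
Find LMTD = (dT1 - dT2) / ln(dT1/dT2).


dT1/dT2 = 1.1591
ln(dT1/dT2) = 0.1476
LMTD = 6.3030 / 0.1476 = 42.6940 K

42.6940 K


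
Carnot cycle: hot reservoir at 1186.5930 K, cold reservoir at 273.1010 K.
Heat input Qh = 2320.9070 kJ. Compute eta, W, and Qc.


eta = 1 - 273.1010/1186.5930 = 0.7698
W = 0.7698 * 2320.9070 = 1786.7373 kJ
Qc = 2320.9070 - 1786.7373 = 534.1697 kJ

eta = 76.9844%, W = 1786.7373 kJ, Qc = 534.1697 kJ


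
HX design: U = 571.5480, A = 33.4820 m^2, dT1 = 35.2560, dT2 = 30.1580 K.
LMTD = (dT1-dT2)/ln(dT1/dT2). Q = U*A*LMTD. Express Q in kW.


LMTD = 32.6407 K
Q = 571.5480 * 33.4820 * 32.6407 = 624630.5502 W = 624.6306 kW

624.6306 kW


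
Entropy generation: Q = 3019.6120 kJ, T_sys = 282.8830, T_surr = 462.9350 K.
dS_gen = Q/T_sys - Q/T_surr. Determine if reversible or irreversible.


dS_sys = 3019.6120/282.8830 = 10.6744 kJ/K
dS_surr = -3019.6120/462.9350 = -6.5228 kJ/K
dS_gen = 10.6744 - 6.5228 = 4.1517 kJ/K (irreversible)

dS_gen = 4.1517 kJ/K, irreversible


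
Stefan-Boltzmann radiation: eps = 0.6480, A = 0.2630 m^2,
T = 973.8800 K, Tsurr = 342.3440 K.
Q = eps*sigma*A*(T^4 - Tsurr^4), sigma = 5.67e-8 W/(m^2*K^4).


T^4 = 8.9954e+11
Tsurr^4 = 1.3736e+10
Q = 0.6480 * 5.67e-8 * 0.2630 * 8.8581e+11 = 8559.5893 W

8559.5893 W


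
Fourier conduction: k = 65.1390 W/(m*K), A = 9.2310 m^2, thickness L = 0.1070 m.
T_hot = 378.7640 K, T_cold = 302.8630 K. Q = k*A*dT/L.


dT = 75.9010 K
Q = 65.1390 * 9.2310 * 75.9010 / 0.1070 = 426533.9044 W

426533.9044 W


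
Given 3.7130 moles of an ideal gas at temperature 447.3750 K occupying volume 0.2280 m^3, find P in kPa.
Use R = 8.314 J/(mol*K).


P = nRT/V = 3.7130 * 8.314 * 447.3750 / 0.2280
= 13810.4135 / 0.2280 = 60571.9889 Pa = 60.5720 kPa

60.5720 kPa


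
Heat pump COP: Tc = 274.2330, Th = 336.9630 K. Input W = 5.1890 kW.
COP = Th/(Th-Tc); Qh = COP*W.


COP = 336.9630 / 62.7300 = 5.3716
Qh = 5.3716 * 5.1890 = 27.8734 kW

COP = 5.3716, Qh = 27.8734 kW


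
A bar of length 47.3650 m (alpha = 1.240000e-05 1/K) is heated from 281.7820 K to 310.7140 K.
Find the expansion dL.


dT = 28.9320 K
dL = 1.240000e-05 * 47.3650 * 28.9320 = 0.016993 m
L_final = 47.381993 m

dL = 0.016993 m


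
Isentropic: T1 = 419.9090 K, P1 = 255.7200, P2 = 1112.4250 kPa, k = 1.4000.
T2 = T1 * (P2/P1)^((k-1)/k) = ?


(k-1)/k = 0.2857
(P2/P1)^exp = 1.5221
T2 = 419.9090 * 1.5221 = 639.1245 K

639.1245 K


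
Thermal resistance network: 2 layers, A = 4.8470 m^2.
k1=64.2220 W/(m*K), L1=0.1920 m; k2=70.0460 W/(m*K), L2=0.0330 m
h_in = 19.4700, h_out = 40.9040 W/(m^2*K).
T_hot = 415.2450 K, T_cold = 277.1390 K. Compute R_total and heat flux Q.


R_conv_in = 1/(19.4700*4.8470) = 0.0106
R_1 = 0.1920/(64.2220*4.8470) = 0.0006
R_2 = 0.0330/(70.0460*4.8470) = 9.7198e-05
R_conv_out = 1/(40.9040*4.8470) = 0.0050
R_total = 0.0164 K/W
Q = 138.1060 / 0.0164 = 8444.6280 W

R_total = 0.0164 K/W, Q = 8444.6280 W


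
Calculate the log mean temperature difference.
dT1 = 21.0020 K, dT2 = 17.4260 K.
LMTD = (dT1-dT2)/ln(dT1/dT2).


dT1/dT2 = 1.2052
ln(dT1/dT2) = 0.1867
LMTD = 3.5760 / 0.1867 = 19.1584 K

19.1584 K


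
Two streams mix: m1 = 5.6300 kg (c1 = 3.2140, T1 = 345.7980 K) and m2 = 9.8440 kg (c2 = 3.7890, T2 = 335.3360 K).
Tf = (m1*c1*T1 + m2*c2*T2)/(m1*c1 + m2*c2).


num = 18764.8219
den = 55.3937
Tf = 338.7535 K

338.7535 K


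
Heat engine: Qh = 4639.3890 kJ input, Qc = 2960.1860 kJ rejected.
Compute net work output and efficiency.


W = 4639.3890 - 2960.1860 = 1679.2030 kJ
eta = 1679.2030 / 4639.3890 = 0.3619 = 36.1945%

W = 1679.2030 kJ, eta = 36.1945%


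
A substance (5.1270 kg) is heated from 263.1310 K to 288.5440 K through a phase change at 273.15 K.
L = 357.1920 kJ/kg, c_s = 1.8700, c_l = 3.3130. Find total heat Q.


Q1 (sensible, solid) = 5.1270 * 1.8700 * 10.0190 = 96.0571 kJ
Q2 (latent) = 5.1270 * 357.1920 = 1831.3234 kJ
Q3 (sensible, liquid) = 5.1270 * 3.3130 * 15.3940 = 261.4787 kJ
Q_total = 2188.8591 kJ

2188.8591 kJ


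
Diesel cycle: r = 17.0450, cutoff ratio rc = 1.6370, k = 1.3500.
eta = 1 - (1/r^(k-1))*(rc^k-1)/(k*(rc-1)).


r^(k-1) = 2.6981
rc^k = 1.9452
eta = 0.5926 = 59.2625%

59.2625%


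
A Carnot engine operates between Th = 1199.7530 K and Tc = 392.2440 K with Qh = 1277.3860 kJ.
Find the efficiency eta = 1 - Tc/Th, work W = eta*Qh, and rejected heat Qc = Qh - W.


eta = 1 - 392.2440/1199.7530 = 0.6731
W = 0.6731 * 1277.3860 = 859.7609 kJ
Qc = 1277.3860 - 859.7609 = 417.6251 kJ

eta = 67.3063%, W = 859.7609 kJ, Qc = 417.6251 kJ


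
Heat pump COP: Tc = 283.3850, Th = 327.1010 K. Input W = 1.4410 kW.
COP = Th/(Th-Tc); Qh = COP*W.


COP = 327.1010 / 43.7160 = 7.4824
Qh = 7.4824 * 1.4410 = 10.7822 kW

COP = 7.4824, Qh = 10.7822 kW


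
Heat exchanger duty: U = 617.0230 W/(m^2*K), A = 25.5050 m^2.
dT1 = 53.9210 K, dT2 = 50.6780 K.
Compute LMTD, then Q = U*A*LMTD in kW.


LMTD = 52.2827 K
Q = 617.0230 * 25.5050 * 52.2827 = 822782.4200 W = 822.7824 kW

822.7824 kW


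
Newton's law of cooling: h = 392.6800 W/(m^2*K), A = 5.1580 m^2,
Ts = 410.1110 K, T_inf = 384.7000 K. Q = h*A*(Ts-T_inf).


dT = 25.4110 K
Q = 392.6800 * 5.1580 * 25.4110 = 51468.5433 W

51468.5433 W


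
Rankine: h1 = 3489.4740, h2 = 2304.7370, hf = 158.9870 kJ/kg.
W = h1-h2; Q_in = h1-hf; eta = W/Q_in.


W = 1184.7370 kJ/kg
Q_in = 3330.4870 kJ/kg
eta = 0.3557 = 35.5725%

eta = 35.5725%


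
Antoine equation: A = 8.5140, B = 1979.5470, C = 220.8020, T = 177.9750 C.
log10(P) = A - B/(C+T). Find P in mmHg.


C+T = 398.7770
B/(C+T) = 4.9640
log10(P) = 8.5140 - 4.9640 = 3.5500
P = 10^3.5500 = 3547.7657 mmHg

3547.7657 mmHg


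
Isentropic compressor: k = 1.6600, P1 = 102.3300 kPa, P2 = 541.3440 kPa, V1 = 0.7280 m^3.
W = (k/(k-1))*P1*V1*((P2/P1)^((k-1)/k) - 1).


(k-1)/k = 0.3976
(P2/P1)^exp = 1.9393
W = 2.5152 * 102.3300 * 0.7280 * (1.9393 - 1) = 175.9959 kJ

175.9959 kJ


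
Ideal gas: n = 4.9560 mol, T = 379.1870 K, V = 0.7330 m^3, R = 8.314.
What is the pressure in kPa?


P = nRT/V = 4.9560 * 8.314 * 379.1870 / 0.7330
= 15624.0909 / 0.7330 = 21315.2673 Pa = 21.3153 kPa

21.3153 kPa


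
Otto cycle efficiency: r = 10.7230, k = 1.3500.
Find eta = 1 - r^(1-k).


r^(k-1) = 2.2941
eta = 1 - 1/2.2941 = 0.5641 = 56.4098%

56.4098%


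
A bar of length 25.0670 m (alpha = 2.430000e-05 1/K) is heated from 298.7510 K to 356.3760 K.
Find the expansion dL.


dT = 57.6250 K
dL = 2.430000e-05 * 25.0670 * 57.6250 = 0.035101 m
L_final = 25.102101 m

dL = 0.035101 m


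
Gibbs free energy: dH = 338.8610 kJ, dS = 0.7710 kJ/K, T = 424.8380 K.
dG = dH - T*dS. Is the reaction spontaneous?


T*dS = 424.8380 * 0.7710 = 327.5501 kJ
dG = 338.8610 - 327.5501 = 11.3109 kJ (non-spontaneous)

dG = 11.3109 kJ, non-spontaneous


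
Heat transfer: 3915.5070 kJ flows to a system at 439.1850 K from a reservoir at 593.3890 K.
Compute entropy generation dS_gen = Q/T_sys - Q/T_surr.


dS_sys = 3915.5070/439.1850 = 8.9154 kJ/K
dS_surr = -3915.5070/593.3890 = -6.5986 kJ/K
dS_gen = 8.9154 - 6.5986 = 2.3168 kJ/K (irreversible)

dS_gen = 2.3168 kJ/K, irreversible


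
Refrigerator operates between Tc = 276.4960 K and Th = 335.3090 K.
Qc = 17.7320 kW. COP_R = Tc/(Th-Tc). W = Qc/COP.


COP = 276.4960 / 58.8130 = 4.7013
W = 17.7320 / 4.7013 = 3.7717 kW

COP = 4.7013, W = 3.7717 kW


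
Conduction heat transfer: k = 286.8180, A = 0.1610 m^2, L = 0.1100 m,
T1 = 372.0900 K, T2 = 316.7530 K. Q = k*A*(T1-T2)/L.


dT = 55.3370 K
Q = 286.8180 * 0.1610 * 55.3370 / 0.1100 = 23230.3207 W

23230.3207 W


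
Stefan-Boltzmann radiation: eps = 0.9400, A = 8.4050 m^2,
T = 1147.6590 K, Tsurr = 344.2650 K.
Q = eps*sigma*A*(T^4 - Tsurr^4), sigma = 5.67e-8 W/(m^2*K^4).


T^4 = 1.7348e+12
Tsurr^4 = 1.4047e+10
Q = 0.9400 * 5.67e-8 * 8.4050 * 1.7208e+12 = 770849.0382 W

770849.0382 W


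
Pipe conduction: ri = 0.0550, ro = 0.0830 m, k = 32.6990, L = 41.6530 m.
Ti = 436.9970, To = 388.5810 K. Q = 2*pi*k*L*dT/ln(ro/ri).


dT = 48.4160 K
ln(ro/ri) = 0.4115
Q = 2*pi*32.6990*41.6530*48.4160 / 0.4115 = 1006866.4250 W

1006866.4250 W


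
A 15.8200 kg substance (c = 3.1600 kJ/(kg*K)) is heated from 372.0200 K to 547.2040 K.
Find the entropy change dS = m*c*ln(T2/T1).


T2/T1 = 1.4709
ln(T2/T1) = 0.3859
dS = 15.8200 * 3.1600 * 0.3859 = 19.2903 kJ/K

19.2903 kJ/K


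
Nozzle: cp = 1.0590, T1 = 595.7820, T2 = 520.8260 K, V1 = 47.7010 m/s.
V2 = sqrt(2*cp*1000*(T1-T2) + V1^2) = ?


dT = 74.9560 K
2*cp*1000*dT = 158756.8080
V1^2 = 2275.3854
V2 = sqrt(161032.1934) = 401.2882 m/s

401.2882 m/s


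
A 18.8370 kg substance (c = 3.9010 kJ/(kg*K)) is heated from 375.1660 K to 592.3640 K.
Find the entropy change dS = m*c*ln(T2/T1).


T2/T1 = 1.5789
ln(T2/T1) = 0.4568
dS = 18.8370 * 3.9010 * 0.4568 = 33.5636 kJ/K

33.5636 kJ/K


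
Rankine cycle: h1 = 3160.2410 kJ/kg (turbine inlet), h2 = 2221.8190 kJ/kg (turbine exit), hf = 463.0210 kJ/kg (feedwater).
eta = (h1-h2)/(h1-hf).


W = 938.4220 kJ/kg
Q_in = 2697.2200 kJ/kg
eta = 0.3479 = 34.7922%

eta = 34.7922%


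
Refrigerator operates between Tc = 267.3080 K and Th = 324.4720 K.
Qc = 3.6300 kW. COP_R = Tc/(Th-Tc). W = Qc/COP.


COP = 267.3080 / 57.1640 = 4.6762
W = 3.6300 / 4.6762 = 0.7763 kW

COP = 4.6762, W = 0.7763 kW


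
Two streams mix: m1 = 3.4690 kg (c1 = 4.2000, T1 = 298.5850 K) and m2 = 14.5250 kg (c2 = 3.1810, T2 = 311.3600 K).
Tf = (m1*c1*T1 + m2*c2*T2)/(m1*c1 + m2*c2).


num = 18736.4090
den = 60.7738
Tf = 308.2973 K

308.2973 K


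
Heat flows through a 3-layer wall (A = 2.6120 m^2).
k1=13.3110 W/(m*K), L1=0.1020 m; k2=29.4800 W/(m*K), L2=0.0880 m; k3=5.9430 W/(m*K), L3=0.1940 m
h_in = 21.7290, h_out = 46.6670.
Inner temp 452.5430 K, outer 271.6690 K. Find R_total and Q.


R_conv_in = 1/(21.7290*2.6120) = 0.0176
R_1 = 0.1020/(13.3110*2.6120) = 0.0029
R_2 = 0.0880/(29.4800*2.6120) = 0.0011
R_3 = 0.1940/(5.9430*2.6120) = 0.0125
R_conv_out = 1/(46.6670*2.6120) = 0.0082
R_total = 0.0424 K/W
Q = 180.8740 / 0.0424 = 4266.1882 W

R_total = 0.0424 K/W, Q = 4266.1882 W


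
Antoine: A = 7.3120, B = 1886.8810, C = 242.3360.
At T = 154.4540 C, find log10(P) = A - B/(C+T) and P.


C+T = 396.7900
B/(C+T) = 4.7554
log10(P) = 7.3120 - 4.7554 = 2.5566
P = 10^2.5566 = 360.2763 mmHg

360.2763 mmHg


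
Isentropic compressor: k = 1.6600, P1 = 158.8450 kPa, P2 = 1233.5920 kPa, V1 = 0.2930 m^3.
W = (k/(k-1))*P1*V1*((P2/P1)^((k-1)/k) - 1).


(k-1)/k = 0.3976
(P2/P1)^exp = 2.2591
W = 2.5152 * 158.8450 * 0.2930 * (2.2591 - 1) = 147.3884 kJ

147.3884 kJ


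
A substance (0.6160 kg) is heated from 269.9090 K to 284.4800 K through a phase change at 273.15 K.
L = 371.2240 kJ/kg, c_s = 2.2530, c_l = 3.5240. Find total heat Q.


Q1 (sensible, solid) = 0.6160 * 2.2530 * 3.2410 = 4.4980 kJ
Q2 (latent) = 0.6160 * 371.2240 = 228.6740 kJ
Q3 (sensible, liquid) = 0.6160 * 3.5240 * 11.3300 = 24.5950 kJ
Q_total = 257.7670 kJ

257.7670 kJ


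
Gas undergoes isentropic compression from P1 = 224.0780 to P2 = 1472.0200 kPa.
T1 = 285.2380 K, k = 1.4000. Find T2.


(k-1)/k = 0.2857
(P2/P1)^exp = 1.7123
T2 = 285.2380 * 1.7123 = 488.4082 K

488.4082 K


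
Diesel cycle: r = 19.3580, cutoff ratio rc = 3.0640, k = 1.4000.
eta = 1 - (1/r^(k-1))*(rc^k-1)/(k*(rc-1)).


r^(k-1) = 3.2715
rc^k = 4.7952
eta = 0.5985 = 59.8533%

59.8533%


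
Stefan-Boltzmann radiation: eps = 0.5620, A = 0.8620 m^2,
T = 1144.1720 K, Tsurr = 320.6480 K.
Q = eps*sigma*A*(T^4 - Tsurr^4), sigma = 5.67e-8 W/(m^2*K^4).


T^4 = 1.7138e+12
Tsurr^4 = 1.0571e+10
Q = 0.5620 * 5.67e-8 * 0.8620 * 1.7032e+12 = 46784.8079 W

46784.8079 W


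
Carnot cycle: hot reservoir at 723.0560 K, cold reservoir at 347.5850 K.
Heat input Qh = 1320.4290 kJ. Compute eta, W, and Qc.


eta = 1 - 347.5850/723.0560 = 0.5193
W = 0.5193 * 1320.4290 = 685.6769 kJ
Qc = 1320.4290 - 685.6769 = 634.7521 kJ

eta = 51.9283%, W = 685.6769 kJ, Qc = 634.7521 kJ


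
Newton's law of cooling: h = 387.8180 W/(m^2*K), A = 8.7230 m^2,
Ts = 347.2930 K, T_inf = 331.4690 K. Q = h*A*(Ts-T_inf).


dT = 15.8240 K
Q = 387.8180 * 8.7230 * 15.8240 = 53531.5858 W

53531.5858 W


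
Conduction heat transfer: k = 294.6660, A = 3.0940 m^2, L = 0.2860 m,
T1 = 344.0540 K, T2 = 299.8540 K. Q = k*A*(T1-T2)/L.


dT = 44.2000 K
Q = 294.6660 * 3.0940 * 44.2000 / 0.2860 = 140898.5661 W

140898.5661 W


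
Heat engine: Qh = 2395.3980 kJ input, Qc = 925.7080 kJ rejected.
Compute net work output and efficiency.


W = 2395.3980 - 925.7080 = 1469.6900 kJ
eta = 1469.6900 / 2395.3980 = 0.6135 = 61.3547%

W = 1469.6900 kJ, eta = 61.3547%


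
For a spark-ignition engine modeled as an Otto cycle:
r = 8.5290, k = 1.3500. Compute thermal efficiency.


r^(k-1) = 2.1175
eta = 1 - 1/2.1175 = 0.5277 = 52.7735%

52.7735%


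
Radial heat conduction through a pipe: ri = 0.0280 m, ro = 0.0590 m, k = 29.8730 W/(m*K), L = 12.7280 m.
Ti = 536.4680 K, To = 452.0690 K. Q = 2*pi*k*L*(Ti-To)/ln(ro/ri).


dT = 84.3990 K
ln(ro/ri) = 0.7453
Q = 2*pi*29.8730*12.7280*84.3990 / 0.7453 = 270524.0391 W

270524.0391 W


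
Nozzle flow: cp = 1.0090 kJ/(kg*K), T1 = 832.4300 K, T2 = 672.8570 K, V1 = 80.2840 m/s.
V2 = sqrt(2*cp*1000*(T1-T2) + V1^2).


dT = 159.5730 K
2*cp*1000*dT = 322018.3140
V1^2 = 6445.5207
V2 = sqrt(328463.8347) = 573.1176 m/s

573.1176 m/s


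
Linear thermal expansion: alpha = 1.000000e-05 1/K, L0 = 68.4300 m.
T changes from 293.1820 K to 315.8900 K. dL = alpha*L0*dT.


dT = 22.7080 K
dL = 1.000000e-05 * 68.4300 * 22.7080 = 0.015539 m
L_final = 68.445539 m

dL = 0.015539 m


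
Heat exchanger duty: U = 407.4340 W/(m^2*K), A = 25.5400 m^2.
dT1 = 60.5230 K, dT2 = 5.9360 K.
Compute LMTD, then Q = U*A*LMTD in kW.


LMTD = 23.5087 K
Q = 407.4340 * 25.5400 * 23.5087 = 244628.7102 W = 244.6287 kW

244.6287 kW


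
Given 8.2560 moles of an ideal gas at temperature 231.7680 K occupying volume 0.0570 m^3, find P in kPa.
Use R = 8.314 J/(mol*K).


P = nRT/V = 8.2560 * 8.314 * 231.7680 / 0.0570
= 15908.6445 / 0.0570 = 279099.0266 Pa = 279.0990 kPa

279.0990 kPa


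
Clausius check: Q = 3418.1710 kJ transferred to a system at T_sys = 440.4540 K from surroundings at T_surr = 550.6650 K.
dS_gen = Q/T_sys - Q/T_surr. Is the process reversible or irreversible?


dS_sys = 3418.1710/440.4540 = 7.7606 kJ/K
dS_surr = -3418.1710/550.6650 = -6.2074 kJ/K
dS_gen = 7.7606 - 6.2074 = 1.5532 kJ/K (irreversible)

dS_gen = 1.5532 kJ/K, irreversible


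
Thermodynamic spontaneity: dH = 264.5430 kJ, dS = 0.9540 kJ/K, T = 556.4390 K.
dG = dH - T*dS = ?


T*dS = 556.4390 * 0.9540 = 530.8428 kJ
dG = 264.5430 - 530.8428 = -266.2998 kJ (spontaneous)

dG = -266.2998 kJ, spontaneous


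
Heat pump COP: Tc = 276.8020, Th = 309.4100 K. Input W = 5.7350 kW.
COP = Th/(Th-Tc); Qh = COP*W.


COP = 309.4100 / 32.6080 = 9.4888
Qh = 9.4888 * 5.7350 = 54.4181 kW

COP = 9.4888, Qh = 54.4181 kW


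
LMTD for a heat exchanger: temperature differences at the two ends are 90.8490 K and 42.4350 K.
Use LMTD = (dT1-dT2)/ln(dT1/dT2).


dT1/dT2 = 2.1409
ln(dT1/dT2) = 0.7612
LMTD = 48.4140 / 0.7612 = 63.6001 K

63.6001 K


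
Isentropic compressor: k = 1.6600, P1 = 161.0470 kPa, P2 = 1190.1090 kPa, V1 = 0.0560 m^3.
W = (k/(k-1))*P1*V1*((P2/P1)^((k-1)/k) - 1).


(k-1)/k = 0.3976
(P2/P1)^exp = 2.2149
W = 2.5152 * 161.0470 * 0.0560 * (2.2149 - 1) = 27.5586 kJ

27.5586 kJ


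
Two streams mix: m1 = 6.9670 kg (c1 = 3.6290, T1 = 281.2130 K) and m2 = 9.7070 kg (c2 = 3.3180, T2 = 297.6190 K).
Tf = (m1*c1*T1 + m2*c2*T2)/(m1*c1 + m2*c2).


num = 16695.6376
den = 57.4911
Tf = 290.4040 K

290.4040 K


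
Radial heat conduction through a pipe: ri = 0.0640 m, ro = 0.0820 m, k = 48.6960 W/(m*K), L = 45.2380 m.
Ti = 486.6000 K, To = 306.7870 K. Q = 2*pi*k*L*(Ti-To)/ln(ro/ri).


dT = 179.8130 K
ln(ro/ri) = 0.2478
Q = 2*pi*48.6960*45.2380*179.8130 / 0.2478 = 1.0042e+07 W

1.0042e+07 W


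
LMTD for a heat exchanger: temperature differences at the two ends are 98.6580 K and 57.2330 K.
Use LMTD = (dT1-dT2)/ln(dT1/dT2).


dT1/dT2 = 1.7238
ln(dT1/dT2) = 0.5445
LMTD = 41.4250 / 0.5445 = 76.0750 K

76.0750 K


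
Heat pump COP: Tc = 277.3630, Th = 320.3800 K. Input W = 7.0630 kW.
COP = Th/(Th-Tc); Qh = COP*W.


COP = 320.3800 / 43.0170 = 7.4478
Qh = 7.4478 * 7.0630 = 52.6035 kW

COP = 7.4478, Qh = 52.6035 kW


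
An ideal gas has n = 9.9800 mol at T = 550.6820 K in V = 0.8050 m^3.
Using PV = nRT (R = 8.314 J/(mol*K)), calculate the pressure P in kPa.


P = nRT/V = 9.9800 * 8.314 * 550.6820 / 0.8050
= 45692.1341 / 0.8050 = 56760.4150 Pa = 56.7604 kPa

56.7604 kPa


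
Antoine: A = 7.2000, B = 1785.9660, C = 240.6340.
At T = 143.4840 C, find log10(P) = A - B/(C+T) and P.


C+T = 384.1180
B/(C+T) = 4.6495
log10(P) = 7.2000 - 4.6495 = 2.5505
P = 10^2.5505 = 355.2022 mmHg

355.2022 mmHg


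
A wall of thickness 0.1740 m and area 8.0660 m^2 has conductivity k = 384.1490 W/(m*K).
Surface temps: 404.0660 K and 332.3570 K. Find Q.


dT = 71.7090 K
Q = 384.1490 * 8.0660 * 71.7090 / 0.1740 = 1276974.8460 W

1276974.8460 W


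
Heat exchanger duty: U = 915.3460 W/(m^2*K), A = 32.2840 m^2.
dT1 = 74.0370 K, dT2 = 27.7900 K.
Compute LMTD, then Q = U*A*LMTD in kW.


LMTD = 47.1962 K
Q = 915.3460 * 32.2840 * 47.1962 = 1394695.6042 W = 1394.6956 kW

1394.6956 kW


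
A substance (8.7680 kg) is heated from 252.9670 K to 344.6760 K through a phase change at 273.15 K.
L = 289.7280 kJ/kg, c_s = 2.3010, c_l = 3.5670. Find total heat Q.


Q1 (sensible, solid) = 8.7680 * 2.3010 * 20.1830 = 407.1954 kJ
Q2 (latent) = 8.7680 * 289.7280 = 2540.3351 kJ
Q3 (sensible, liquid) = 8.7680 * 3.5670 * 71.5260 = 2237.0083 kJ
Q_total = 5184.5388 kJ

5184.5388 kJ


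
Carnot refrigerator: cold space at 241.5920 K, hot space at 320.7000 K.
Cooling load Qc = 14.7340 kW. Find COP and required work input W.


COP = 241.5920 / 79.1080 = 3.0540
W = 14.7340 / 3.0540 = 4.8246 kW

COP = 3.0540, W = 4.8246 kW


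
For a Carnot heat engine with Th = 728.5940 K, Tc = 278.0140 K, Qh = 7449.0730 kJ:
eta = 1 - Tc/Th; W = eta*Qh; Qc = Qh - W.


eta = 1 - 278.0140/728.5940 = 0.6184
W = 0.6184 * 7449.0730 = 4606.6854 kJ
Qc = 7449.0730 - 4606.6854 = 2842.3876 kJ

eta = 61.8424%, W = 4606.6854 kJ, Qc = 2842.3876 kJ


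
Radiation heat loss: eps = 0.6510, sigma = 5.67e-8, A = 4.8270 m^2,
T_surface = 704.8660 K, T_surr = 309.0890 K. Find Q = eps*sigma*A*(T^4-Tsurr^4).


T^4 = 2.4685e+11
Tsurr^4 = 9.1271e+09
Q = 0.6510 * 5.67e-8 * 4.8270 * 2.3772e+11 = 42355.0468 W

42355.0468 W


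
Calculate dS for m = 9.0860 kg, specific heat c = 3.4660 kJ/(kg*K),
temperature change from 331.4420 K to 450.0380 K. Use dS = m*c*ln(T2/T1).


T2/T1 = 1.3578
ln(T2/T1) = 0.3059
dS = 9.0860 * 3.4660 * 0.3059 = 9.6328 kJ/K

9.6328 kJ/K


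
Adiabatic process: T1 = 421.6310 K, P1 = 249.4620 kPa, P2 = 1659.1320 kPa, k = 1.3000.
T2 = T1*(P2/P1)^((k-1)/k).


(k-1)/k = 0.2308
(P2/P1)^exp = 1.5484
T2 = 421.6310 * 1.5484 = 652.8706 K

652.8706 K


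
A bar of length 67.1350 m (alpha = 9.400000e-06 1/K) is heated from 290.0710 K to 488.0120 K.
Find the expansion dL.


dT = 197.9410 K
dL = 9.400000e-06 * 67.1350 * 197.9410 = 0.124914 m
L_final = 67.259914 m

dL = 0.124914 m


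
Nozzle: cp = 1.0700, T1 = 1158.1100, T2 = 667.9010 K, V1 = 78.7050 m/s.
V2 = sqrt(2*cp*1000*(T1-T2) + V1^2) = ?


dT = 490.2090 K
2*cp*1000*dT = 1049047.2600
V1^2 = 6194.4770
V2 = sqrt(1055241.7370) = 1027.2496 m/s

1027.2496 m/s


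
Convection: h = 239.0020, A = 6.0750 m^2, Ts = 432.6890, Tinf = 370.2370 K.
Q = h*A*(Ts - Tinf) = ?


dT = 62.4520 K
Q = 239.0020 * 6.0750 * 62.4520 = 90676.3789 W

90676.3789 W


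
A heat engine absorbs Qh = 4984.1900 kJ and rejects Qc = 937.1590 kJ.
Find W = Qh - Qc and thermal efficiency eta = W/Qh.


W = 4984.1900 - 937.1590 = 4047.0310 kJ
eta = 4047.0310 / 4984.1900 = 0.8120 = 81.1974%

W = 4047.0310 kJ, eta = 81.1974%


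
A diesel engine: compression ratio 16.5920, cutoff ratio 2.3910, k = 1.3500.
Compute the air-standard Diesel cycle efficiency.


r^(k-1) = 2.6728
rc^k = 3.2440
eta = 0.5529 = 55.2905%

55.2905%


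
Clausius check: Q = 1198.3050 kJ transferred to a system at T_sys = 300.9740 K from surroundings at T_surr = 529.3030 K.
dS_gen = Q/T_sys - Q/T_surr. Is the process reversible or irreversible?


dS_sys = 1198.3050/300.9740 = 3.9814 kJ/K
dS_surr = -1198.3050/529.3030 = -2.2639 kJ/K
dS_gen = 3.9814 - 2.2639 = 1.7175 kJ/K (irreversible)

dS_gen = 1.7175 kJ/K, irreversible


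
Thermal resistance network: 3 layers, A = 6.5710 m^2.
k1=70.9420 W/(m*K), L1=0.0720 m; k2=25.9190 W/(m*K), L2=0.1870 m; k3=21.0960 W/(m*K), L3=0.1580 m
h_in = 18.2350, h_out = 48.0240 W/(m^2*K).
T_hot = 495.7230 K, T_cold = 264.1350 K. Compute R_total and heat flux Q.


R_conv_in = 1/(18.2350*6.5710) = 0.0083
R_1 = 0.0720/(70.9420*6.5710) = 0.0002
R_2 = 0.1870/(25.9190*6.5710) = 0.0011
R_3 = 0.1580/(21.0960*6.5710) = 0.0011
R_conv_out = 1/(48.0240*6.5710) = 0.0032
R_total = 0.0139 K/W
Q = 231.5880 / 0.0139 = 16652.8235 W

R_total = 0.0139 K/W, Q = 16652.8235 W


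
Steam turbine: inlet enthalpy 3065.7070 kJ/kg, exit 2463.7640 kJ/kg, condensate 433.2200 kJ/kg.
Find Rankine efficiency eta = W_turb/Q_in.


W = 601.9430 kJ/kg
Q_in = 2632.4870 kJ/kg
eta = 0.2287 = 22.8659%

eta = 22.8659%


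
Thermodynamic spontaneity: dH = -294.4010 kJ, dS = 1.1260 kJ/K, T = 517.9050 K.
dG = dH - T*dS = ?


T*dS = 517.9050 * 1.1260 = 583.1610 kJ
dG = -294.4010 - 583.1610 = -877.5620 kJ (spontaneous)

dG = -877.5620 kJ, spontaneous


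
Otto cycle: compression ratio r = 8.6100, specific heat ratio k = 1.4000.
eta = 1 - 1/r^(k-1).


r^(k-1) = 2.3659
eta = 1 - 1/2.3659 = 0.5773 = 57.7333%

57.7333%


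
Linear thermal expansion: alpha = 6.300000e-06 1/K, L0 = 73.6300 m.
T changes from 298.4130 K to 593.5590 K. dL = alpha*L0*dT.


dT = 295.1460 K
dL = 6.300000e-06 * 73.6300 * 295.1460 = 0.136909 m
L_final = 73.766909 m

dL = 0.136909 m


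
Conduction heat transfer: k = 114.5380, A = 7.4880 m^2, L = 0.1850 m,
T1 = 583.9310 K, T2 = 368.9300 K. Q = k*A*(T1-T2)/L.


dT = 215.0010 K
Q = 114.5380 * 7.4880 * 215.0010 / 0.1850 = 996745.2682 W

996745.2682 W


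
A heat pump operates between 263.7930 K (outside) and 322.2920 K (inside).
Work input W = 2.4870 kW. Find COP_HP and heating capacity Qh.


COP = 322.2920 / 58.4990 = 5.5094
Qh = 5.5094 * 2.4870 = 13.7018 kW

COP = 5.5094, Qh = 13.7018 kW


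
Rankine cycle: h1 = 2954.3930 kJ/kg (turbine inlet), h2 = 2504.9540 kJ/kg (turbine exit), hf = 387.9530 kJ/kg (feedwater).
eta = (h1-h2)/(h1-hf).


W = 449.4390 kJ/kg
Q_in = 2566.4400 kJ/kg
eta = 0.1751 = 17.5122%

eta = 17.5122%


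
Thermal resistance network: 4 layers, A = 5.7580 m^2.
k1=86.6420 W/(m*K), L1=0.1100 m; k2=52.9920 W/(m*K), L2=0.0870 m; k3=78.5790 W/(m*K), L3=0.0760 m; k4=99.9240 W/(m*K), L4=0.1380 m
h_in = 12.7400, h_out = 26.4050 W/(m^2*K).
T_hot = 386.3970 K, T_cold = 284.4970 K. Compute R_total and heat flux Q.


R_conv_in = 1/(12.7400*5.7580) = 0.0136
R_1 = 0.1100/(86.6420*5.7580) = 0.0002
R_2 = 0.0870/(52.9920*5.7580) = 0.0003
R_3 = 0.0760/(78.5790*5.7580) = 0.0002
R_4 = 0.1380/(99.9240*5.7580) = 0.0002
R_conv_out = 1/(26.4050*5.7580) = 0.0066
R_total = 0.0211 K/W
Q = 101.9000 / 0.0211 = 4824.2088 W

R_total = 0.0211 K/W, Q = 4824.2088 W


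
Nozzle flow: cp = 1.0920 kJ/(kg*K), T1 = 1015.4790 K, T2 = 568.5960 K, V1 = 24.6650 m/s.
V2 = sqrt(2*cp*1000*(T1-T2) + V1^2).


dT = 446.8830 K
2*cp*1000*dT = 975992.4720
V1^2 = 608.3622
V2 = sqrt(976600.8342) = 988.2312 m/s

988.2312 m/s


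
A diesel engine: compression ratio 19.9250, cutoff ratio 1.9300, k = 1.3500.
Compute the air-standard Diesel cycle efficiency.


r^(k-1) = 2.8496
rc^k = 2.4294
eta = 0.6005 = 60.0466%

60.0466%


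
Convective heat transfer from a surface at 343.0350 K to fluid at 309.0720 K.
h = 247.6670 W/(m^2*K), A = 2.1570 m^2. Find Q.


dT = 33.9630 K
Q = 247.6670 * 2.1570 * 33.9630 = 18143.6364 W

18143.6364 W


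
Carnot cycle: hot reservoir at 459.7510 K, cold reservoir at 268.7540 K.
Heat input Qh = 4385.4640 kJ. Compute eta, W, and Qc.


eta = 1 - 268.7540/459.7510 = 0.4154
W = 0.4154 * 4385.4640 = 1821.8785 kJ
Qc = 4385.4640 - 1821.8785 = 2563.5855 kJ

eta = 41.5436%, W = 1821.8785 kJ, Qc = 2563.5855 kJ


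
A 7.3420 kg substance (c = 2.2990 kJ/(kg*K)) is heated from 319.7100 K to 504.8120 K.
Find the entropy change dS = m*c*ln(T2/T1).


T2/T1 = 1.5790
ln(T2/T1) = 0.4568
dS = 7.3420 * 2.2990 * 0.4568 = 7.7100 kJ/K

7.7100 kJ/K


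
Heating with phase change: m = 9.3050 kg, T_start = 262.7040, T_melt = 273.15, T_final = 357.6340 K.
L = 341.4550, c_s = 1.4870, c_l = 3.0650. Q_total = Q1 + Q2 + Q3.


Q1 (sensible, solid) = 9.3050 * 1.4870 * 10.4460 = 144.5364 kJ
Q2 (latent) = 9.3050 * 341.4550 = 3177.2388 kJ
Q3 (sensible, liquid) = 9.3050 * 3.0650 * 84.4840 = 2409.4689 kJ
Q_total = 5731.2441 kJ

5731.2441 kJ


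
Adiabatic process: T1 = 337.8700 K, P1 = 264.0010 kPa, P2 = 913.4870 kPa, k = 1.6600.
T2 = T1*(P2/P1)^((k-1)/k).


(k-1)/k = 0.3976
(P2/P1)^exp = 1.6381
T2 = 337.8700 * 1.6381 = 553.4639 K

553.4639 K


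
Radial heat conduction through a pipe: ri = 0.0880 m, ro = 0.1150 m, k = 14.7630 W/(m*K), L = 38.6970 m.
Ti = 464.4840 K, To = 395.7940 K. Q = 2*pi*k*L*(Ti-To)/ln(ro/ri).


dT = 68.6900 K
ln(ro/ri) = 0.2676
Q = 2*pi*14.7630*38.6970*68.6900 / 0.2676 = 921397.0090 W

921397.0090 W


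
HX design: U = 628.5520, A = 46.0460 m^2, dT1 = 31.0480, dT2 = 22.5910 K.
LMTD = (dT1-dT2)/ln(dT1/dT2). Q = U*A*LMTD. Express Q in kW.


LMTD = 26.5958 K
Q = 628.5520 * 46.0460 * 26.5958 = 769743.1398 W = 769.7431 kW

769.7431 kW


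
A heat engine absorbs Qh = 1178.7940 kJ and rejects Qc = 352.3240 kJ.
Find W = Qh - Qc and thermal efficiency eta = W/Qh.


W = 1178.7940 - 352.3240 = 826.4700 kJ
eta = 826.4700 / 1178.7940 = 0.7011 = 70.1115%

W = 826.4700 kJ, eta = 70.1115%


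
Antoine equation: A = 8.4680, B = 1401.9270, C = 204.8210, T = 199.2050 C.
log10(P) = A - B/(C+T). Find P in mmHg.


C+T = 404.0260
B/(C+T) = 3.4699
log10(P) = 8.4680 - 3.4699 = 4.9981
P = 10^4.9981 = 99565.0631 mmHg

99565.0631 mmHg


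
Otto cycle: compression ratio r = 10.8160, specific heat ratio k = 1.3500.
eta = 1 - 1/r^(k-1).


r^(k-1) = 2.3010
eta = 1 - 1/2.3010 = 0.5654 = 56.5413%

56.5413%


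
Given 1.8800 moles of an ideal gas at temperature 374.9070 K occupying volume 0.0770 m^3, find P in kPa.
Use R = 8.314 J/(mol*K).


P = nRT/V = 1.8800 * 8.314 * 374.9070 / 0.0770
= 5859.9164 / 0.0770 = 76102.8101 Pa = 76.1028 kPa

76.1028 kPa


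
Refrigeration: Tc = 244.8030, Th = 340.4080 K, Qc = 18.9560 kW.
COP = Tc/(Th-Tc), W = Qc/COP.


COP = 244.8030 / 95.6050 = 2.5606
W = 18.9560 / 2.5606 = 7.4030 kW

COP = 2.5606, W = 7.4030 kW


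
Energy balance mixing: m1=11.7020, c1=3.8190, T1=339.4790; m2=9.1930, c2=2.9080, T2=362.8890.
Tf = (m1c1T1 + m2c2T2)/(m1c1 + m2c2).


num = 24872.4956
den = 71.4232
Tf = 348.2412 K

348.2412 K
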